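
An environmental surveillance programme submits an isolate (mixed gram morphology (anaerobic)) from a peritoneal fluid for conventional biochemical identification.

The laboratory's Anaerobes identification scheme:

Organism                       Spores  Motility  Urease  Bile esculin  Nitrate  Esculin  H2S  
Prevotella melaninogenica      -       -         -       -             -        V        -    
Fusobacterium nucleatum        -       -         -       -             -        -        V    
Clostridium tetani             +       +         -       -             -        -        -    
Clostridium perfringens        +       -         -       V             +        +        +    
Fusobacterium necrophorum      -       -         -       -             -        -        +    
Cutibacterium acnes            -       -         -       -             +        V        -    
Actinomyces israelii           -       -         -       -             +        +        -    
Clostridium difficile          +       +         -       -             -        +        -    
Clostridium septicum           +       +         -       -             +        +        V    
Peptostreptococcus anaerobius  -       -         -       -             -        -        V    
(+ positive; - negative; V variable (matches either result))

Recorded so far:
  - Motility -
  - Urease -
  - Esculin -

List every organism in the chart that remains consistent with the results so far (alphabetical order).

Cutibacterium acnes, Fusobacterium necrophorum, Fusobacterium nucleatum, Peptostreptococcus anaerobius, Prevotella melaninogenica

Esculin -: excludes Clostridium perfringens, Actinomyces israelii, Clostridium difficile, Clostridium septicum — 6 left.
Motility -: excludes Clostridium tetani — 5 left.
Urease -: all 5 remaining candidates are consistent.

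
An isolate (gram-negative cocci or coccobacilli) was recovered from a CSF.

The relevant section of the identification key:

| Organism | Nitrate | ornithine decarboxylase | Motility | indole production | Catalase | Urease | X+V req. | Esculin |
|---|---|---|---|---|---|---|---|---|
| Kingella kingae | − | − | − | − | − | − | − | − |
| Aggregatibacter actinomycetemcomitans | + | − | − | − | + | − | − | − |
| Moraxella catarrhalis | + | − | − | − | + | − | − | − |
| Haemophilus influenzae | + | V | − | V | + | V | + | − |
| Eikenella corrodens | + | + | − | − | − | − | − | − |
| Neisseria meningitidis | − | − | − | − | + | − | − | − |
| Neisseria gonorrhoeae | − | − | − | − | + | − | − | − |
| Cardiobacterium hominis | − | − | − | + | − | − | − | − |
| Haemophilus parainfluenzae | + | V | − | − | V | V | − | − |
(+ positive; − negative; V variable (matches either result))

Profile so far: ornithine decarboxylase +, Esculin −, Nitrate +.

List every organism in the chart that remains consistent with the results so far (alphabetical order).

Esculin −: all 9 remaining candidates are consistent.
Nitrate +: excludes Kingella kingae, Neisseria meningitidis, Neisseria gonorrhoeae, Cardiobacterium hominis — 5 left.
ornithine decarboxylase +: excludes Aggregatibacter actinomycetemcomitans, Moraxella catarrhalis — 3 left.

Eikenella corrodens, Haemophilus influenzae, Haemophilus parainfluenzae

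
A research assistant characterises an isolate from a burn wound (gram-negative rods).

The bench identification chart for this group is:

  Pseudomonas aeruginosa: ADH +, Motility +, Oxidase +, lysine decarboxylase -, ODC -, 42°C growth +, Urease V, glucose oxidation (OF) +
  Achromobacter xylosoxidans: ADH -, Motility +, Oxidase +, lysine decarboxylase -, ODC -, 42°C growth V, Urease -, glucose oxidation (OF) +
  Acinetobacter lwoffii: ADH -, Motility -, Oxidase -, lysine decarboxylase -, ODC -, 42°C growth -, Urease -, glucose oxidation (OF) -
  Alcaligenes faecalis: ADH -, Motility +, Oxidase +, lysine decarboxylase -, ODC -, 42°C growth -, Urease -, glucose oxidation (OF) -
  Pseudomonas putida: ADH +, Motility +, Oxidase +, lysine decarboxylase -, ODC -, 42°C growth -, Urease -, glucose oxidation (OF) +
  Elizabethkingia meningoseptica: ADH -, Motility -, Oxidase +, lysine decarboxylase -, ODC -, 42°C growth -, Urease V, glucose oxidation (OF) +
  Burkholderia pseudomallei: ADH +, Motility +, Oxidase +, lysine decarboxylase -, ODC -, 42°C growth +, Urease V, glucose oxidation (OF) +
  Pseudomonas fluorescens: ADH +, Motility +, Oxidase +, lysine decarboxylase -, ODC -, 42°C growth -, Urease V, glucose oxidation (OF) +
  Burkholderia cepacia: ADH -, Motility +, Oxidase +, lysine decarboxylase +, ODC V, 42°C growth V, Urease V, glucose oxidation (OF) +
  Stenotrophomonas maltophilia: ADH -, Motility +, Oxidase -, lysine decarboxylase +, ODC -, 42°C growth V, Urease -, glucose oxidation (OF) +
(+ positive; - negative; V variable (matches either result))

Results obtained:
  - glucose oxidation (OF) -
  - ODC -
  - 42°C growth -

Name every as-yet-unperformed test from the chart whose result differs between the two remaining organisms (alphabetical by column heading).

Motility, Oxidase

ODC -: all 10 remaining candidates are consistent.
42°C growth -: excludes Pseudomonas aeruginosa, Burkholderia pseudomallei — 8 left.
glucose oxidation (OF) -: excludes 6 organisms — 2 left.
Two candidates remain: Acinetobacter lwoffii and Alcaligenes faecalis.
  ADH: - vs - — same for both, does not separate.
  Motility: Acinetobacter lwoffii -, Alcaligenes faecalis + — discriminates.
  Oxidase: Acinetobacter lwoffii -, Alcaligenes faecalis + — discriminates.
  lysine decarboxylase: - vs - — same for both, does not separate.
  Urease: - vs - — same for both, does not separate.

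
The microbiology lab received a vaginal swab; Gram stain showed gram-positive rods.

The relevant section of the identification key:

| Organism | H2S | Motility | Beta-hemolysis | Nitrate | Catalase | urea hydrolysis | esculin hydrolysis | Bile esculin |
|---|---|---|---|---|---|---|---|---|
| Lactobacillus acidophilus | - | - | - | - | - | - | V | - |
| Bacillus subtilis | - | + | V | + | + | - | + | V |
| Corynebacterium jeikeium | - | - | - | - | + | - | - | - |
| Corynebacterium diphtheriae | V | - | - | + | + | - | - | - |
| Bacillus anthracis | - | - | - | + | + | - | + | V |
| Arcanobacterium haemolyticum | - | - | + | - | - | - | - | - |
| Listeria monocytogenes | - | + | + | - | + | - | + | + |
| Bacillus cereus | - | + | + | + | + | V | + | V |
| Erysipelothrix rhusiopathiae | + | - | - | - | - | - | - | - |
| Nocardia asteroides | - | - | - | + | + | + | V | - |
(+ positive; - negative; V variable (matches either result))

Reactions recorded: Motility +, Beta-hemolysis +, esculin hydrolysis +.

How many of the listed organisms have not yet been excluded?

Motility +: excludes 7 organisms — 3 left.
esculin hydrolysis +: all 3 remaining candidates are consistent.
Beta-hemolysis +: all 3 remaining candidates are consistent.
Still consistent: Bacillus cereus, Bacillus subtilis, Listeria monocytogenes.

3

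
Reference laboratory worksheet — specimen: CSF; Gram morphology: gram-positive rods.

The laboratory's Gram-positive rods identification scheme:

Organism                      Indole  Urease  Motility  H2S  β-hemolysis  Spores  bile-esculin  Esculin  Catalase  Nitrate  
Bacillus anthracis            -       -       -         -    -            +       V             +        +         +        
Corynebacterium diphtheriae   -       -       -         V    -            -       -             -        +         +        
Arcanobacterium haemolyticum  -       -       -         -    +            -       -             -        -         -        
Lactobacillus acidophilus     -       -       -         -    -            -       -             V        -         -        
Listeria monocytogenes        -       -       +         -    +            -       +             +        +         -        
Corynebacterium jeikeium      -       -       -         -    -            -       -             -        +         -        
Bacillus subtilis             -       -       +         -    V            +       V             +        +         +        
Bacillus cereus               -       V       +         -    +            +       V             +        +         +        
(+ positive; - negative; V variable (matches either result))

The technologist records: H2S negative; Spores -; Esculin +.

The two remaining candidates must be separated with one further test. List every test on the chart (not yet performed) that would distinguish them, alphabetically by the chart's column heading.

bile-esculin, Catalase, Motility, β-hemolysis

H2S -: all 8 remaining candidates are consistent.
Esculin +: excludes Corynebacterium diphtheriae, Arcanobacterium haemolyticum, Corynebacterium jeikeium — 5 left.
Spores -: excludes Bacillus anthracis, Bacillus subtilis, Bacillus cereus — 2 left.
Two candidates remain: Lactobacillus acidophilus and Listeria monocytogenes.
  Indole: - vs - — same for both, does not separate.
  Urease: - vs - — same for both, does not separate.
  Motility: Lactobacillus acidophilus -, Listeria monocytogenes + — discriminates.
  β-hemolysis: Lactobacillus acidophilus -, Listeria monocytogenes + — discriminates.
  bile-esculin: Lactobacillus acidophilus -, Listeria monocytogenes + — discriminates.
  Catalase: Lactobacillus acidophilus -, Listeria monocytogenes + — discriminates.
  Nitrate: - vs - — same for both, does not separate.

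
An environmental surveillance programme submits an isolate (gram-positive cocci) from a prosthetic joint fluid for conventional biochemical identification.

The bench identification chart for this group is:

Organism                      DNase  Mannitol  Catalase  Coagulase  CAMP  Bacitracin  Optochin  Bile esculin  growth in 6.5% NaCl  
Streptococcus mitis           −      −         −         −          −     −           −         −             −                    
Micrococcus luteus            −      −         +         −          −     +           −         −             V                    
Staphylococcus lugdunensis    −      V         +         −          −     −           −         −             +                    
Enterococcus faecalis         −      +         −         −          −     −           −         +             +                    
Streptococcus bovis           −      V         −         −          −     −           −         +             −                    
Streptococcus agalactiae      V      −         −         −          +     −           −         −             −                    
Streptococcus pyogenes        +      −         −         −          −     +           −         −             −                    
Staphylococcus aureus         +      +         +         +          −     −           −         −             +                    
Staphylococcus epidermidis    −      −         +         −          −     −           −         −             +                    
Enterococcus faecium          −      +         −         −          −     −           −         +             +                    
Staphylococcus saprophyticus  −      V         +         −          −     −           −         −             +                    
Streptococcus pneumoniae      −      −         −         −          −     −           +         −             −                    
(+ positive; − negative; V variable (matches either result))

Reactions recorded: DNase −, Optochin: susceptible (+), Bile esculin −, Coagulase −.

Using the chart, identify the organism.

Streptococcus pneumoniae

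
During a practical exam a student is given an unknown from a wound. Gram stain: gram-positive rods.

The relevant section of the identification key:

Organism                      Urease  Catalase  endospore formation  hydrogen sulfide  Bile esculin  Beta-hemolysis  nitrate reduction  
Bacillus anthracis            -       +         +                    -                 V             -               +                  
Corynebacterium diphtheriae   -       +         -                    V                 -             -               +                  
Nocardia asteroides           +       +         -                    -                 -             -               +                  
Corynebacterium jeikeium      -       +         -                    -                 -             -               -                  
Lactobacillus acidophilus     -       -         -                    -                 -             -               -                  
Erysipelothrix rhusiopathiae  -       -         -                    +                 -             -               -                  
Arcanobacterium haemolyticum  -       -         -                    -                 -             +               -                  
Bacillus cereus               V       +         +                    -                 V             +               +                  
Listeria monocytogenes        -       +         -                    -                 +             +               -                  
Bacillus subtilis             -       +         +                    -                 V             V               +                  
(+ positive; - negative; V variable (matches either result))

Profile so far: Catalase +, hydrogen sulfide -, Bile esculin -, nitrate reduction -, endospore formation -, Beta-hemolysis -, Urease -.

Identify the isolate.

endospore formation -: excludes Bacillus anthracis, Bacillus cereus, Bacillus subtilis — 7 left.
nitrate reduction -: excludes Corynebacterium diphtheriae, Nocardia asteroides — 5 left.
Beta-hemolysis -: excludes Arcanobacterium haemolyticum, Listeria monocytogenes — 3 left.
Catalase +: excludes Lactobacillus acidophilus, Erysipelothrix rhusiopathiae — 1 left.
Urease -: the one remaining candidate is consistent.
Bile esculin -: the one remaining candidate is consistent.
hydrogen sulfide -: the one remaining candidate is consistent.

Corynebacterium jeikeium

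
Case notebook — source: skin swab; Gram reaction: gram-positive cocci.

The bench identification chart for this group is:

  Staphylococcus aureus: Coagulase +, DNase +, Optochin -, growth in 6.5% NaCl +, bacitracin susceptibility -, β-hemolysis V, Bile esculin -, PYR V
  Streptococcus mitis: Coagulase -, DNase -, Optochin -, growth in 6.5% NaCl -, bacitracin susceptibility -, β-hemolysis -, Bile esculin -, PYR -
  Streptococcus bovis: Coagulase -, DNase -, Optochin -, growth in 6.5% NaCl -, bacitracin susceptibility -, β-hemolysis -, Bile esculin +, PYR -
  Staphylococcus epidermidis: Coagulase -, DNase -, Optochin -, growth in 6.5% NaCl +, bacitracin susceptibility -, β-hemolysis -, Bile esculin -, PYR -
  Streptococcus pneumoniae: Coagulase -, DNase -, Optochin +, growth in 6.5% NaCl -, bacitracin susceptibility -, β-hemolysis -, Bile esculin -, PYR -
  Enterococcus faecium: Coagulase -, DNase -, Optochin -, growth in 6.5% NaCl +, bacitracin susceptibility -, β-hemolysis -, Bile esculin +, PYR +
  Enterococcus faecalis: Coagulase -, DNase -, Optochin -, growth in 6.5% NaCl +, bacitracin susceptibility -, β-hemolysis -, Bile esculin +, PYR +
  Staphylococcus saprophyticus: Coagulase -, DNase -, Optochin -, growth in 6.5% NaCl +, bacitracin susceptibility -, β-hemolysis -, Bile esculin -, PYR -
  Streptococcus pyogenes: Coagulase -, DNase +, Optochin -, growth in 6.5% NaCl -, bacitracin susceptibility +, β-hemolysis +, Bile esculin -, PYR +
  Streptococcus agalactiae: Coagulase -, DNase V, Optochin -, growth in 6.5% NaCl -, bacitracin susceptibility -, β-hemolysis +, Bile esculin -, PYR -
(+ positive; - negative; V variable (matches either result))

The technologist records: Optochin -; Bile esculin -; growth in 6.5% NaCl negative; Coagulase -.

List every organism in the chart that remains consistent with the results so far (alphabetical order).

growth in 6.5% NaCl -: excludes 5 organisms — 5 left.
Coagulase -: all 5 remaining candidates are consistent.
Optochin -: excludes Streptococcus pneumoniae — 4 left.
Bile esculin -: excludes Streptococcus bovis — 3 left.

Streptococcus agalactiae, Streptococcus mitis, Streptococcus pyogenes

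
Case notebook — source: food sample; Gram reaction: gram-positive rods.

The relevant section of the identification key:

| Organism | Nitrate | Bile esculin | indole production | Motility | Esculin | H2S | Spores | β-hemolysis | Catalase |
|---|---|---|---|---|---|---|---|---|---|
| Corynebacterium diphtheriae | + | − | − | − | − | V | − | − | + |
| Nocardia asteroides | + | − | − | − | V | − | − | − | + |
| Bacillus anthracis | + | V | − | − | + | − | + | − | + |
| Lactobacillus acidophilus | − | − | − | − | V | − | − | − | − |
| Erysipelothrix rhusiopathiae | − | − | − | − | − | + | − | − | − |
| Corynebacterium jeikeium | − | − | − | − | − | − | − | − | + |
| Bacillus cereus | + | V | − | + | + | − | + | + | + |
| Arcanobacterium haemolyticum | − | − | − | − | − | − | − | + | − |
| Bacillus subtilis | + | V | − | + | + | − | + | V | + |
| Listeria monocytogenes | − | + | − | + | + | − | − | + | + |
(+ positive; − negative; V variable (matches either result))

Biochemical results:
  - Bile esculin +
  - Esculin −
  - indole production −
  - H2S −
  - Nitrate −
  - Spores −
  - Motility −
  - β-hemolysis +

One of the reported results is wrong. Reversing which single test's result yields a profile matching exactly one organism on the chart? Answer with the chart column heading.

Bile esculin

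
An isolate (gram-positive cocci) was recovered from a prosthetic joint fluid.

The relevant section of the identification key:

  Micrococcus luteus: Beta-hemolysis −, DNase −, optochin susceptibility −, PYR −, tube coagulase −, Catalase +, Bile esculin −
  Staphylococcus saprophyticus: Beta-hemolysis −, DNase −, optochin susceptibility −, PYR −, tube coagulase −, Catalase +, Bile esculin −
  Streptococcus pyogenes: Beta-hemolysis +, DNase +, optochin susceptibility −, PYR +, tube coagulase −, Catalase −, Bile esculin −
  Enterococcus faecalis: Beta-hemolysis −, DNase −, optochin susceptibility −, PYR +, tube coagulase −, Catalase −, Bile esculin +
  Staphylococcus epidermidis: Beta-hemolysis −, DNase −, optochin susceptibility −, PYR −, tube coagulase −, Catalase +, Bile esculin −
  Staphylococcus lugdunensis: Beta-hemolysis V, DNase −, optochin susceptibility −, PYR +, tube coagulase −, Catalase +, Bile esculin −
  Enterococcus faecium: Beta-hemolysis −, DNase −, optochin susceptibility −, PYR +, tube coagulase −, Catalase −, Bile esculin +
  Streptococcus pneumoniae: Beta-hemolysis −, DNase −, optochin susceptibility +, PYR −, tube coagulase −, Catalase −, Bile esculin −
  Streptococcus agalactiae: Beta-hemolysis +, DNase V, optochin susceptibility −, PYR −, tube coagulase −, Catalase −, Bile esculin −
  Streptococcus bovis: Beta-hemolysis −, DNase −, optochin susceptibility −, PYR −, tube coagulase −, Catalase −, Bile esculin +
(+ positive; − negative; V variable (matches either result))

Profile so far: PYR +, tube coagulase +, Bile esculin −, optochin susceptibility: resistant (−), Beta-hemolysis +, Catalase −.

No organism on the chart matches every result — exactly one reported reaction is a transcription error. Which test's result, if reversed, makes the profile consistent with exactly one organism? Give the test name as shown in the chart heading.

As reported, no row in the chart matches all 6 reactions.
Reversing optochin susceptibility → still no organism matches.
Reversing Beta-hemolysis → still no organism matches.
Reversing PYR → still no organism matches.
Reversing tube coagulase (to −) → unique match: Streptococcus pyogenes.
Reversing Bile esculin → still no organism matches.
Reversing Catalase → still no organism matches.

tube coagulase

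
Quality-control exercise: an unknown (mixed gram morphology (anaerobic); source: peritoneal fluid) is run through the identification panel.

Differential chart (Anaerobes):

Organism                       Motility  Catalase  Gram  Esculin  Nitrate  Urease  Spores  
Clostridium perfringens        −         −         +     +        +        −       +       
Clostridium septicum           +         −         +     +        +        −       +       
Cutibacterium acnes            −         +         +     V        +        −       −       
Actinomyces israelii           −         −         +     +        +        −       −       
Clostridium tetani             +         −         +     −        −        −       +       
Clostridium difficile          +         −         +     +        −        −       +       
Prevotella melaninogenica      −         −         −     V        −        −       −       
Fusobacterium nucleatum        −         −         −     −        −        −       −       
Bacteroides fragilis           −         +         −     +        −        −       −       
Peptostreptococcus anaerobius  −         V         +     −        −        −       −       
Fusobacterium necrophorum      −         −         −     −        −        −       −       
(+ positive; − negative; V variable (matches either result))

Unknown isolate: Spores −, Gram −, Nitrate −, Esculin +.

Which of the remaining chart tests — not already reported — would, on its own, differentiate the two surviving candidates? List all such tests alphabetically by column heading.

Catalase

Spores −: excludes Clostridium perfringens, Clostridium septicum, Clostridium tetani, Clostridium difficile — 7 left.
Gram −: excludes Cutibacterium acnes, Actinomyces israelii, Peptostreptococcus anaerobius — 4 left.
Nitrate −: all 4 remaining candidates are consistent.
Esculin +: excludes Fusobacterium nucleatum, Fusobacterium necrophorum — 2 left.
Two candidates remain: Bacteroides fragilis and Prevotella melaninogenica.
  Motility: − vs − — same for both, does not separate.
  Catalase: Bacteroides fragilis +, Prevotella melaninogenica − — discriminates.
  Urease: − vs − — same for both, does not separate.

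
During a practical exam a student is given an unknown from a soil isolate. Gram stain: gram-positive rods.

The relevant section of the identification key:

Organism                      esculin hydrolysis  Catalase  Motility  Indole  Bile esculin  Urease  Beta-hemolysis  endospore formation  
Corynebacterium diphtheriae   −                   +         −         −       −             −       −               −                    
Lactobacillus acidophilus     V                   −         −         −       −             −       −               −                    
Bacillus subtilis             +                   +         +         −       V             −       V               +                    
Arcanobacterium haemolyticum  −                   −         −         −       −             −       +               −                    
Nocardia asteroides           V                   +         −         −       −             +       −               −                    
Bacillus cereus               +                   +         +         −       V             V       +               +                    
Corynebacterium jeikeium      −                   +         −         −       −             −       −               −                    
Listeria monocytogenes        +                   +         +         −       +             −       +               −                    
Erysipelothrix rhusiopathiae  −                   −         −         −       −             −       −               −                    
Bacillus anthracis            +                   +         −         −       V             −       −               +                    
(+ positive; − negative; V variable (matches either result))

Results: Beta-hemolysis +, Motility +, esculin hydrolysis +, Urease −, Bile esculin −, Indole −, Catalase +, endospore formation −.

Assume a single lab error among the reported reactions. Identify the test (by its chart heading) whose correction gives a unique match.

As reported, no row in the chart matches all 8 reactions.
Reversing esculin hydrolysis → still no organism matches.
Reversing Beta-hemolysis → still no organism matches.
Reversing Bile esculin (to +) → unique match: Listeria monocytogenes.
Reversing Motility → still no organism matches.
Reversing Catalase → still no organism matches.
Reversing Urease → still no organism matches.
Reversing Indole → still no organism matches.
Reversing endospore formation → 2 organisms match (not unique).

Bile esculin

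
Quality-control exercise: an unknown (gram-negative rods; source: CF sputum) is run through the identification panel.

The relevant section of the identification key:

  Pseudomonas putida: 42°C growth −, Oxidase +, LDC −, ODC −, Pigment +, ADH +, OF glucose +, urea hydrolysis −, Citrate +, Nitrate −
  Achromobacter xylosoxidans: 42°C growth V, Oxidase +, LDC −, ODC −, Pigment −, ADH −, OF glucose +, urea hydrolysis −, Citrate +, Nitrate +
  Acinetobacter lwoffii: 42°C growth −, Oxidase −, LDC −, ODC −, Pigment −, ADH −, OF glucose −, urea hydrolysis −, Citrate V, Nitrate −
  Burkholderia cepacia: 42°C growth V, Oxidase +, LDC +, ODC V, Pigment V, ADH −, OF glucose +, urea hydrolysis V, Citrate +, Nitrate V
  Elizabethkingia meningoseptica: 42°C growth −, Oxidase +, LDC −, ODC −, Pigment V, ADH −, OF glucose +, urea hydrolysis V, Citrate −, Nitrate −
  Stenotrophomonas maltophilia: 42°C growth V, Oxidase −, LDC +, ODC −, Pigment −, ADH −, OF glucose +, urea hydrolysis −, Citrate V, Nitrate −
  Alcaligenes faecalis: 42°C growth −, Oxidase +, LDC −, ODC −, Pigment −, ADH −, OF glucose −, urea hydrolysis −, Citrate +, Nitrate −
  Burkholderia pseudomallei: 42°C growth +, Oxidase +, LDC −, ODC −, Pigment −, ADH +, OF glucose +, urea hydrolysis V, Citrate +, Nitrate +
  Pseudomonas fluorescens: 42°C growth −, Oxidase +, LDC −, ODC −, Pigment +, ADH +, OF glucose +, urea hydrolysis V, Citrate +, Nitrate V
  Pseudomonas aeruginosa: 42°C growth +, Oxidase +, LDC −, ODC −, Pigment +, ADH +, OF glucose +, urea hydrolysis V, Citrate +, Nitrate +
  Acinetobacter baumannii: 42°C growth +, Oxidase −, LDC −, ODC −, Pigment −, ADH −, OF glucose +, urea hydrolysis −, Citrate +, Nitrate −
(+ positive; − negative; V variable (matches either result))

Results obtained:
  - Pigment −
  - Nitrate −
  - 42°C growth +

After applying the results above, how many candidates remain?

3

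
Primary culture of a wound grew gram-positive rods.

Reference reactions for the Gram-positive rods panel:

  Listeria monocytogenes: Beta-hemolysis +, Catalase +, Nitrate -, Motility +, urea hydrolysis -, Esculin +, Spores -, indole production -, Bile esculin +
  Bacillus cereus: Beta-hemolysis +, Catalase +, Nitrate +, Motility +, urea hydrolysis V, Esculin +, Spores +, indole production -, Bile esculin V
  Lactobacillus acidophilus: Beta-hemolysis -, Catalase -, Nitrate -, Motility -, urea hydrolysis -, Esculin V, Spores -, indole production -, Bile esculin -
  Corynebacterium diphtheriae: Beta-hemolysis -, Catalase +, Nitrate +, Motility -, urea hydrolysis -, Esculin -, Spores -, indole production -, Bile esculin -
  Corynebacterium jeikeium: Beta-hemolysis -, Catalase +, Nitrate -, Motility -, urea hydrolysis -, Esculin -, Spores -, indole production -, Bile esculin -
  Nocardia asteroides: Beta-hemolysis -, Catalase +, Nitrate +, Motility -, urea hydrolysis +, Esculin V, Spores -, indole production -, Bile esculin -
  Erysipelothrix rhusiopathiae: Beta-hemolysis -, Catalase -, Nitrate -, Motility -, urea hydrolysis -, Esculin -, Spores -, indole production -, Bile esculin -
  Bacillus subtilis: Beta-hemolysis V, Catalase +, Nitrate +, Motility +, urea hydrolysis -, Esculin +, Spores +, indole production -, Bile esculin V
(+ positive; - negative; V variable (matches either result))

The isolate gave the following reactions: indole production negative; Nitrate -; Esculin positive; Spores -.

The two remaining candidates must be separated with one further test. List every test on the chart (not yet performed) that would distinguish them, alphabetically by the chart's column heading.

Nitrate -: excludes Bacillus cereus, Corynebacterium diphtheriae, Nocardia asteroides, Bacillus subtilis — 4 left.
indole production -: all 4 remaining candidates are consistent.
Spores -: all 4 remaining candidates are consistent.
Esculin +: excludes Corynebacterium jeikeium, Erysipelothrix rhusiopathiae — 2 left.
Two candidates remain: Lactobacillus acidophilus and Listeria monocytogenes.
  Beta-hemolysis: Lactobacillus acidophilus -, Listeria monocytogenes + — discriminates.
  Catalase: Lactobacillus acidophilus -, Listeria monocytogenes + — discriminates.
  Motility: Lactobacillus acidophilus -, Listeria monocytogenes + — discriminates.
  urea hydrolysis: - vs - — same for both, does not separate.
  Bile esculin: Lactobacillus acidophilus -, Listeria monocytogenes + — discriminates.

Beta-hemolysis, Bile esculin, Catalase, Motility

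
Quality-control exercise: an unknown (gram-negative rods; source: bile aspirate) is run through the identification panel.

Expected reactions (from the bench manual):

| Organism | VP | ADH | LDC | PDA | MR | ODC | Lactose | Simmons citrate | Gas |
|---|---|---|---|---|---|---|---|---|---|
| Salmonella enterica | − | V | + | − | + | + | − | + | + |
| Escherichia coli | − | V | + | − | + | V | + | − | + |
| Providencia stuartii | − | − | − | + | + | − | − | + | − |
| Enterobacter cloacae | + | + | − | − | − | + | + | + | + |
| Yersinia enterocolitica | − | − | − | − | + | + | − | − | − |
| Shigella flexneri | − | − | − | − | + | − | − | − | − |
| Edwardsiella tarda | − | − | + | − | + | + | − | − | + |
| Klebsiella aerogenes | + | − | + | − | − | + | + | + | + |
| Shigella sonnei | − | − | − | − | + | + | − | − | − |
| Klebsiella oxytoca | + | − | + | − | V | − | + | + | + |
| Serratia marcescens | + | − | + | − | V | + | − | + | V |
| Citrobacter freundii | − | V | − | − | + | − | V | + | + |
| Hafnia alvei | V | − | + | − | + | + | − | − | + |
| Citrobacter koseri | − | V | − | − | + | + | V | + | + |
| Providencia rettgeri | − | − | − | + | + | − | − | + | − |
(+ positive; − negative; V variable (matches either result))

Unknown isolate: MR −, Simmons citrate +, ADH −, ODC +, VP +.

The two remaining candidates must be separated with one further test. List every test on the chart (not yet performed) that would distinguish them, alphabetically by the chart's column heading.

Lactose

ADH −: excludes Enterobacter cloacae — 14 left.
MR −: excludes 11 organisms — 3 left.
VP +: all 3 remaining candidates are consistent.
Simmons citrate +: all 3 remaining candidates are consistent.
ODC +: excludes Klebsiella oxytoca — 2 left.
Two candidates remain: Klebsiella aerogenes and Serratia marcescens.
  LDC: + vs + — same for both, does not separate.
  PDA: − vs − — same for both, does not separate.
  Lactose: Klebsiella aerogenes +, Serratia marcescens − — discriminates.
  Gas: + vs V — variable for at least one, does not separate.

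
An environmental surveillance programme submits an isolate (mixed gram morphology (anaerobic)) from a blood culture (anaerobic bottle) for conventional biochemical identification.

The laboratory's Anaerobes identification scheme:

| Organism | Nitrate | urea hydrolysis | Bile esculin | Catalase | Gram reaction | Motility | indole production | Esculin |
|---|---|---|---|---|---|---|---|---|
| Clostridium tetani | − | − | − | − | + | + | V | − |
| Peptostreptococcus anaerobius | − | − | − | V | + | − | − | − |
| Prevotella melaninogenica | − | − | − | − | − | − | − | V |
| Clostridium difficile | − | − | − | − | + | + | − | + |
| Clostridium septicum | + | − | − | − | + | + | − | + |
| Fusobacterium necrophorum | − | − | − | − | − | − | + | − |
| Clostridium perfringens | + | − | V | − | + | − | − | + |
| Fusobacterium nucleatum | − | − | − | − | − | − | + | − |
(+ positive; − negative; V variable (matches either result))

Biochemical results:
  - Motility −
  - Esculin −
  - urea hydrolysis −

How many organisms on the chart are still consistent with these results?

4

Motility −: excludes Clostridium tetani, Clostridium difficile, Clostridium septicum — 5 left.
urea hydrolysis −: all 5 remaining candidates are consistent.
Esculin −: excludes Clostridium perfringens — 4 left.
Still consistent: Fusobacterium necrophorum, Fusobacterium nucleatum, Peptostreptococcus anaerobius, Prevotella melaninogenica.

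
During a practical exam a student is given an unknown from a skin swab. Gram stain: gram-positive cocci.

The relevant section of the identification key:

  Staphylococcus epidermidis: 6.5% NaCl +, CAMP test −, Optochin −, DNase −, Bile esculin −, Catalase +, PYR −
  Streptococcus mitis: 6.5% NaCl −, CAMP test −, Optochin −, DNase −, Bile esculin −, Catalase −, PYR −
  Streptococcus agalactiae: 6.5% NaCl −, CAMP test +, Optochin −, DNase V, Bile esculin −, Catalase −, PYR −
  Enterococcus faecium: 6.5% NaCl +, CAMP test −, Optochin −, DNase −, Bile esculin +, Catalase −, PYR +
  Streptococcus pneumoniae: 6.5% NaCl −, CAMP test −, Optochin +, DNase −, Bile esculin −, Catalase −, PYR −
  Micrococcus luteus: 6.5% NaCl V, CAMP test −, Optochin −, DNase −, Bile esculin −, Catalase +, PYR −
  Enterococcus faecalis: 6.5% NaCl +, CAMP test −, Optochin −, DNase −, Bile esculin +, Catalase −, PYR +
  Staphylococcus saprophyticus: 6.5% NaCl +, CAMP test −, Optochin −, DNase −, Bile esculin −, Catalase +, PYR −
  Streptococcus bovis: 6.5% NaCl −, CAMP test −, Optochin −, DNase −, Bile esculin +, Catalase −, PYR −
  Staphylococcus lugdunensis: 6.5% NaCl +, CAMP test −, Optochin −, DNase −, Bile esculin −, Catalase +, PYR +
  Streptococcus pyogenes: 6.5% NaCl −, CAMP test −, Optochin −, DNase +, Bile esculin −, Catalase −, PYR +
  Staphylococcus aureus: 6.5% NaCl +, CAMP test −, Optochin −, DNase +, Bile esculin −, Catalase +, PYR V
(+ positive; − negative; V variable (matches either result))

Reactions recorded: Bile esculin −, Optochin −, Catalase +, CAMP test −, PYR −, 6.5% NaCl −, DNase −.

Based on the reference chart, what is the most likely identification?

Micrococcus luteus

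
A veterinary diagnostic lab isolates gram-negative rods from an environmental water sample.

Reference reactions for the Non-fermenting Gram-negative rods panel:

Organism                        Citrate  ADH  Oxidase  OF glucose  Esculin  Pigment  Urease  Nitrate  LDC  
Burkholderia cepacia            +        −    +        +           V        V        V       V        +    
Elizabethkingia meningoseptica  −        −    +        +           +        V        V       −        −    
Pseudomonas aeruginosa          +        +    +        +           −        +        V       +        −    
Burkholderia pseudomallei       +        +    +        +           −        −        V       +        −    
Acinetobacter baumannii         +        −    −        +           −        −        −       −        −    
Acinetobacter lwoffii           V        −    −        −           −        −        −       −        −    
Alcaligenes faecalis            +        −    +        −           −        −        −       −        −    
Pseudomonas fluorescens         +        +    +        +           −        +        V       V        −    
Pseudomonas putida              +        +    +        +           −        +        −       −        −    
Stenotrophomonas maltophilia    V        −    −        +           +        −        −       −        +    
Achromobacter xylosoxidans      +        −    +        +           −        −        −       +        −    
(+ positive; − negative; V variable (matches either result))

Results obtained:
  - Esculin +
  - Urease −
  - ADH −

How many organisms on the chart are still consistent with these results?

3

Urease −: all 11 remaining candidates are consistent.
Esculin +: excludes 8 organisms — 3 left.
ADH −: all 3 remaining candidates are consistent.
Still consistent: Burkholderia cepacia, Elizabethkingia meningoseptica, Stenotrophomonas maltophilia.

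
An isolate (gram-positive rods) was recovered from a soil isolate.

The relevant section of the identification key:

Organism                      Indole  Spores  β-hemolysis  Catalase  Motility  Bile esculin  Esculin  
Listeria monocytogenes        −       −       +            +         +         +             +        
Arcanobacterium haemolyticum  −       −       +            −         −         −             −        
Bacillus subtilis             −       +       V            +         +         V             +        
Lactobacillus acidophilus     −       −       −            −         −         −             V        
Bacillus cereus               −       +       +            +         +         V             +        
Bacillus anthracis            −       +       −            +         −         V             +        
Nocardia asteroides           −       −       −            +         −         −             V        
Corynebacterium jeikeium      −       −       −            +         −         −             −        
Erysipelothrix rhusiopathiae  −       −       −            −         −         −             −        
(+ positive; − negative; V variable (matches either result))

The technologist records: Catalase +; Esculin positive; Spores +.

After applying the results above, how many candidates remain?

Spores +: excludes 6 organisms — 3 left.
Catalase +: all 3 remaining candidates are consistent.
Esculin +: all 3 remaining candidates are consistent.
Still consistent: Bacillus anthracis, Bacillus cereus, Bacillus subtilis.

3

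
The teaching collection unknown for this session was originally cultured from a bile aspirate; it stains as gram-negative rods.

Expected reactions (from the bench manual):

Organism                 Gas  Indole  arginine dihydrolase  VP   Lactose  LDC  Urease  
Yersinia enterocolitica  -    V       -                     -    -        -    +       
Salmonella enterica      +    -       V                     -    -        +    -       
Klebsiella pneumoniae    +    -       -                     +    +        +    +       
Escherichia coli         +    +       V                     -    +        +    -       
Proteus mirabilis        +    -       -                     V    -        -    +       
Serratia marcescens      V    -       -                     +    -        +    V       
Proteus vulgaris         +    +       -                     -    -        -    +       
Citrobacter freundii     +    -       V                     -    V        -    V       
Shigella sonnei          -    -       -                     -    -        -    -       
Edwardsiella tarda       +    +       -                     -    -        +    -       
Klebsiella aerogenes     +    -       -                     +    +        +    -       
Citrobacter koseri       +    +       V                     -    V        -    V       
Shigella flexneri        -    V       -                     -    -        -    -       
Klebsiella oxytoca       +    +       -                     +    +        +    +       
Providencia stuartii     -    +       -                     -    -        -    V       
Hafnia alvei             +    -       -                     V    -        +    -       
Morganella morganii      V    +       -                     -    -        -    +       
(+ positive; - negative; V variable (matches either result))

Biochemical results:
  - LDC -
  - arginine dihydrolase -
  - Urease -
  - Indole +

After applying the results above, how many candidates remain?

Indole +: excludes 8 organisms — 9 left.
arginine dihydrolase -: all 9 remaining candidates are consistent.
LDC -: excludes Escherichia coli, Edwardsiella tarda, Klebsiella oxytoca — 6 left.
Urease -: excludes Yersinia enterocolitica, Proteus vulgaris, Morganella morganii — 3 left.
Still consistent: Citrobacter koseri, Providencia stuartii, Shigella flexneri.

3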